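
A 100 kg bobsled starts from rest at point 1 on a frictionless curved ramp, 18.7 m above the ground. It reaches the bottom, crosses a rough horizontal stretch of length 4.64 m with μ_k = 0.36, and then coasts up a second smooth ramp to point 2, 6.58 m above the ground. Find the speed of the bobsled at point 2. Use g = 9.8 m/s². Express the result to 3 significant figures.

v = 14.3 m/s

Energy at 1: mgh₁ = (100)(9.8)(18.7) = 18326 J
Friction loss: W_f = μ_k mg d = 1637 J
At 2: ½mv² + mgh₂ = mgh₁ − W_f
½mv² = 18326 − 1637 − 6448.4 = 10241 J
v = √(2 × 10241/100) = 14.31 m/s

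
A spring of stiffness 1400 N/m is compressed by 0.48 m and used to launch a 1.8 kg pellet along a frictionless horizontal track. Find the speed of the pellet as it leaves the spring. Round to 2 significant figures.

Conservation of energy: ½kx² = ½mv²
v = x√(k/m) = 0.48 × √(1400/1.8) = 13.39 m/s

v = 13 m/s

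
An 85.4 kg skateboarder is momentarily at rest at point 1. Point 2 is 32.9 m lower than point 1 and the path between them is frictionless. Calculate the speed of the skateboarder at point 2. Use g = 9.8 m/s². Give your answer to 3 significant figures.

Energy conservation between the two points: mgh = ½mv²
The mass cancels from both sides.
v = √(2gh) = √(2 × 9.8 × 32.9) = √644.84 = 25.39 m/s

v = 25.4 m/s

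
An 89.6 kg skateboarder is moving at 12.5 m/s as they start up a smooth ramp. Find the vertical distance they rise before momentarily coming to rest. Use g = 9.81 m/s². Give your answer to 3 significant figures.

h = 7.96 m

Setting KE at the bottom equal to PE gained: ½mv² = mgh
h = v²/(2g) = 12.5²/(2 × 9.81) = 7.964 m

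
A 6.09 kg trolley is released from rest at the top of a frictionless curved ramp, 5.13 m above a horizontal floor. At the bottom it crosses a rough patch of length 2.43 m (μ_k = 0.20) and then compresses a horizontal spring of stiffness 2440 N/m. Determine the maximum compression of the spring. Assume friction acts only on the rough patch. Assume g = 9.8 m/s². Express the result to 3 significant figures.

x = 0.477 m

Initial energy: E₁ = mgh = (6.09)(9.8)(5.13) = 306.17 J
Friction removes W_f = μ_k mg d = (0.20)(6.09)(9.8)(2.43) = 29.01 J
Energy reaching the spring: E = 306.17 − 29.01 = 277.16 J
At max compression ½kx² = E ⇒ x = √(2E/k) = √(2 × 277.16/2440) = 0.4766 m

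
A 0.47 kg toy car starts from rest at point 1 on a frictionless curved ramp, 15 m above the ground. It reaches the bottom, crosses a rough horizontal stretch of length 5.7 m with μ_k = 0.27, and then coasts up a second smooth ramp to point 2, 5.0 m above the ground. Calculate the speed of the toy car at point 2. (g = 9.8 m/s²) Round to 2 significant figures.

Energy at 1: mgh₁ = (0.47)(9.8)(15) = 69.090 J
Friction loss: W_f = μ_k mg d = 7.089 J
At 2: ½mv² + mgh₂ = mgh₁ − W_f
½mv² = 69.090 − 7.089 − 23.030 = 38.971 J
v = √(2 × 38.971/0.47) = 12.88 m/s

v = 13 m/s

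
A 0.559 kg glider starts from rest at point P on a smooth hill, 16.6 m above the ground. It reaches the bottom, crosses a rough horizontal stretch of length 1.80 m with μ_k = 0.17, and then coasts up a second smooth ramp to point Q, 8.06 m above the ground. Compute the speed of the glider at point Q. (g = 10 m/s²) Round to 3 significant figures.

v = 12.8 m/s

Energy at P: mgh₁ = (0.559)(10)(16.6) = 92.794 J
Friction loss: W_f = μ_k mg d = 1.711 J
At Q: ½mv² + mgh₂ = mgh₁ − W_f
½mv² = 92.794 − 1.711 − 45.055 = 46.028 J
v = √(2 × 46.028/0.559) = 12.83 m/s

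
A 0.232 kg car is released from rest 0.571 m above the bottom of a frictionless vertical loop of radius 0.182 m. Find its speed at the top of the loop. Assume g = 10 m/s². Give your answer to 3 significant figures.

Energy conservation: mgh = ½mv_top² + mg(2r)
v_top² = 2g(h − 2r) = 2(10)(0.571 − 0.3640) = 4.140
v_top = 2.035 m/s

v = 2.03 m/s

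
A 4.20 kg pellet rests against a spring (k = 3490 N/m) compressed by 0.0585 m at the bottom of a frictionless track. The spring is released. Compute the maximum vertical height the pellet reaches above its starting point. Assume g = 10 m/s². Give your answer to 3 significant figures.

At maximum height the pellet is at rest, so ½kx² = mgh
h = kx²/(2mg) = (3490)(0.0585)²/(2 × 4.20 × 10) = 0.1422 m

h = 0.142 m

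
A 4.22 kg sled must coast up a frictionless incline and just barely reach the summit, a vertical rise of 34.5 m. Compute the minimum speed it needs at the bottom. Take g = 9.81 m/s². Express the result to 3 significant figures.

At the top it is momentarily at rest, so all KE converts to PE: ½mv² = mgh
v = √(2gh) = √(2 × 9.81 × 34.5) = 26.02 m/s

v = 26.0 m/s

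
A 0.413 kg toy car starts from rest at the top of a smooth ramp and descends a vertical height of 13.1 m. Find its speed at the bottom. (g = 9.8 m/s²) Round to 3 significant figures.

v = 16.0 m/s

Equating total energy at the two states: mgh = ½mv²
v = √(2gh) = √(2 × 9.8 × 13.1) = √256.76 = 16.02 m/s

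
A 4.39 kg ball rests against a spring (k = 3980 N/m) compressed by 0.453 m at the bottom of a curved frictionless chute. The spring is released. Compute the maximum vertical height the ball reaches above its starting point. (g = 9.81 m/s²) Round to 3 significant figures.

h = 9.48 m

Energy conservation from release to the highest point: ½kx² = mgh
h = kx²/(2mg) = (3980)(0.453)²/(2 × 4.39 × 9.81) = 9.482 m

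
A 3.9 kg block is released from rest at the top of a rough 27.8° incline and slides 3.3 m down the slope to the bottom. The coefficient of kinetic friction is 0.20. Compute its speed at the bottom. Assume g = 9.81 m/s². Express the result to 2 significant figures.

Taking the bottom as reference, mgh = ½mv² + μ_k N L with h = L sinθ, N = mg cosθ:
mgh = mgL sinθ = (3.9)(9.81)(3.3)sin27.8° = 58.884 J
W_f = μ_k mg cosθ · L = (0.20)(3.9)(9.81)cos27.8°·3.3 = 22.34 J
½mv² = 58.884 − 22.34 = 36.547 J
v = √(2 × 36.547/3.9) = 4.329 m/s

v = 4.3 m/s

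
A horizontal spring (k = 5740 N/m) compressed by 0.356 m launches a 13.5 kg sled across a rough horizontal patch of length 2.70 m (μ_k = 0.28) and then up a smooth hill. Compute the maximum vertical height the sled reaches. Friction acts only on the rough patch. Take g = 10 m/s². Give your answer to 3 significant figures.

Spring energy: E₀ = ½kx² = ½(5740)(0.356)² = 363.73 J
Friction: W_f = μ_k mg d = (0.28)(13.5)(10)(2.70) = 102.1 J
Energy at base of ramp: E = 363.73 − 102.1 = 261.67 J
At max height all remaining energy is PE: mgh = E ⇒ h = E/(mg) = 261.67/(13.5 × 10) = 1.938 m

h = 1.94 m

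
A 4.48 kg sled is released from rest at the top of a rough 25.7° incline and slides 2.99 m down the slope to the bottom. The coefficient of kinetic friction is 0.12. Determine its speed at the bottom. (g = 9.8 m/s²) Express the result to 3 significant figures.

Energy: mgh = ½mv² + W_f, with h = L sinθ and W_f = μ_k (mg cosθ) L
mgh = mgL sinθ = (4.48)(9.8)(2.99)sin25.7° = 56.928 J
W_f = μ_k mg cosθ · L = (0.12)(4.48)(9.8)cos25.7°·2.99 = 14.19 J
½mv² = 56.928 − 14.19 = 42.733 J
v = √(2 × 42.733/4.48) = 4.368 m/s

v = 4.37 m/s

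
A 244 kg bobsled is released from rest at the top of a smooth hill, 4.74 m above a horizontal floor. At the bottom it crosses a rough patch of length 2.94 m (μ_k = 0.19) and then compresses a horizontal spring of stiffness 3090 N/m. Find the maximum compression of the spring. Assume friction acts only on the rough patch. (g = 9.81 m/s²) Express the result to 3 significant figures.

x = 2.55 m

Initial energy: E₁ = mgh = (244)(9.81)(4.74) = 11346 J
Friction removes W_f = μ_k mg d = (0.19)(244)(9.81)(2.94) = 1337 J
Energy reaching the spring: E = 11346 − 1337 = 10009 J
At max compression ½kx² = E ⇒ x = √(2E/k) = √(2 × 10009/3090) = 2.545 m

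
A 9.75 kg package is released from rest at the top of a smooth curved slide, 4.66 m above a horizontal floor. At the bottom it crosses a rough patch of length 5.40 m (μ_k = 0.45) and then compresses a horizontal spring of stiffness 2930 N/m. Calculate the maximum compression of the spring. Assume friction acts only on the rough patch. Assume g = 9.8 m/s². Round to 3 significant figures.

x = 0.381 m

Initial energy: E₁ = mgh = (9.75)(9.8)(4.66) = 445.26 J
Friction removes W_f = μ_k mg d = (0.45)(9.75)(9.8)(5.40) = 232.2 J
Energy reaching the spring: E = 445.26 − 232.2 = 213.08 J
At max compression ½kx² = E ⇒ x = √(2E/k) = √(2 × 213.08/2930) = 0.3814 m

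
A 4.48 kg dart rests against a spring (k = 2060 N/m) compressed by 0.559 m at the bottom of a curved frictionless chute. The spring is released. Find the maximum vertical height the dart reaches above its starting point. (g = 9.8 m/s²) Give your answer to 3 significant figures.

At maximum height the dart is at rest, so ½kx² = mgh
h = kx²/(2mg) = (2060)(0.559)²/(2 × 4.48 × 9.8) = 7.331 m

h = 7.33 m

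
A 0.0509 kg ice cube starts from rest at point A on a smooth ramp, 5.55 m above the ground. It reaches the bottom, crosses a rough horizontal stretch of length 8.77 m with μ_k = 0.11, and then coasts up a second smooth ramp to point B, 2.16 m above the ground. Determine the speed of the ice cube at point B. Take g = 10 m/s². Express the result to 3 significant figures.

v = 6.96 m/s

Energy at A: mgh₁ = (0.0509)(10)(5.55) = 2.8249 J
Friction loss: W_f = μ_k mg d = 0.4910 J
At B: ½mv² + mgh₂ = mgh₁ − W_f
½mv² = 2.8249 − 0.4910 − 1.0994 = 1.2345 J
v = √(2 × 1.2345/0.0509) = 6.965 m/s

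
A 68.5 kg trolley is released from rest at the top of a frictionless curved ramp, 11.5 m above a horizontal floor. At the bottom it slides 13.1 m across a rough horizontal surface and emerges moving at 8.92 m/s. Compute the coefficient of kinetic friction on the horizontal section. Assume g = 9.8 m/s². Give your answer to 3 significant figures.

Applying the work–energy principle:
mgh = ½mv² + μ_k m g d
mgh = 7720.0 J; ½mv² = 2725.1 J
W_f = 7720.0 − 2725.1 = 4995 J
μ_k = W_f/(mg·d) = 4995/(671.3 × 13.1) = 0.5680

μ_k = 0.568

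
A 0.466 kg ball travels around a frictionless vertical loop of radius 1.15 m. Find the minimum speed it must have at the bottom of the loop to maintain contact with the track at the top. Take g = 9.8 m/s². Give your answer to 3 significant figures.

v = 7.51 m/s

At the top: mg = mv_top²/r ⇒ v_top² = gr = 11.27 m²/s²
Energy from bottom to top (height 2r): ½mv_bot² = ½mv_top² + mg(2r)
v_bot² = gr + 4gr = 5gr = 56.35
v_bot = √(5gr) = 7.507 m/s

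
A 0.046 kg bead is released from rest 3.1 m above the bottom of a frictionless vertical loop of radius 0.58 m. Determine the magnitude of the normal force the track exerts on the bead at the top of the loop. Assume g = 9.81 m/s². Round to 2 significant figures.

N = 2.6 N

Energy from release to top (height 2r): mgh = ½mv_top² + mg(2r)
v_top² = 2g(h − 2r) = 2(9.81)(3.1 − 1.160) = 38.063 m²/s²
At the top, both N and weight point toward the centre: N + mg = mv_top²/r
N = m(v_top²/r − g) = 0.046(38.063/0.58 − 9.81) = 2.568 N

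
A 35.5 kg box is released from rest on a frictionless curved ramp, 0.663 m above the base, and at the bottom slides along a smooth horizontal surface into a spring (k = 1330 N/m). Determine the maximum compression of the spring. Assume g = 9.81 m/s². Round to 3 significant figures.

x = 0.589 m

At max compression the box is momentarily at rest: mgh = ½kx²
x = √(2mgh/k) = √(2 × 35.5 × 9.81 × 0.663 / 1330) = 0.5892 m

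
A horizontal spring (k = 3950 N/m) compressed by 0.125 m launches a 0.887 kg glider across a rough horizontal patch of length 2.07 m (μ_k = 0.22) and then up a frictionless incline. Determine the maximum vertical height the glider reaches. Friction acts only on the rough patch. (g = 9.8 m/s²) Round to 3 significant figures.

Spring energy: E₀ = ½kx² = ½(3950)(0.125)² = 30.859 J
Friction: W_f = μ_k mg d = (0.22)(0.887)(9.8)(2.07) = 3.959 J
Energy at base of ramp: E = 30.859 − 3.959 = 26.901 J
At max height all remaining energy is PE: mgh = E ⇒ h = E/(mg) = 26.901/(0.887 × 9.8) = 3.095 m

h = 3.09 m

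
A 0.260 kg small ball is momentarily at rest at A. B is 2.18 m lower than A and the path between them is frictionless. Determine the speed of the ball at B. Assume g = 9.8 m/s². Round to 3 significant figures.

v = 6.54 m/s

Equating total energy at the two states: mgh = ½mv²
v = √(2gh) = √(2 × 9.8 × 2.18) = √42.728 = 6.537 m/s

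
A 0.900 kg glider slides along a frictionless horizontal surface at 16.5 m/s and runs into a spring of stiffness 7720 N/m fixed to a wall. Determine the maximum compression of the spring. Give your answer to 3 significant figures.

All KE is stored as spring PE at maximum compression: ½mv² = ½kx²
x = v√(m/k) = 16.5 × √(0.900/7720) = 0.1782 m

x = 0.178 m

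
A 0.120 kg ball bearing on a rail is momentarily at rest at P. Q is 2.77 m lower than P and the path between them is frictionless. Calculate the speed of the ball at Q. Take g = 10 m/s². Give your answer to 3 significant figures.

v = 7.44 m/s

By conservation of mechanical energy, mgh = ½mv²
v = √(2gh) = √(2 × 10 × 2.77) = √55.400 = 7.443 m/s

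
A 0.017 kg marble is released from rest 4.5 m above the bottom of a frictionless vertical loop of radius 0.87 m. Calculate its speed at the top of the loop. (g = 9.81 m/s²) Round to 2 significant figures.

Energy conservation: mgh = ½mv_top² + mg(2r)
v_top² = 2g(h − 2r) = 2(9.81)(4.5 − 1.740) = 54.15
v_top = 7.359 m/s

v = 7.4 m/s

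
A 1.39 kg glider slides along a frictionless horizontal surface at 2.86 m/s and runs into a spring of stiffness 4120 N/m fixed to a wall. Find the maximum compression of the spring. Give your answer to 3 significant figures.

x = 0.0525 m

All KE is stored as spring PE at maximum compression: ½mv² = ½kx²
x = v√(m/k) = 2.86 × √(1.39/4120) = 0.05253 m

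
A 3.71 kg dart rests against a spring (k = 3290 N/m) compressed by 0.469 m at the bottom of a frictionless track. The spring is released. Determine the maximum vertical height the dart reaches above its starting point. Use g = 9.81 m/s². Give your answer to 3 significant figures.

h = 9.94 m

Energy conservation from release to the highest point: ½kx² = mgh
h = kx²/(2mg) = (3290)(0.469)²/(2 × 3.71 × 9.81) = 9.942 m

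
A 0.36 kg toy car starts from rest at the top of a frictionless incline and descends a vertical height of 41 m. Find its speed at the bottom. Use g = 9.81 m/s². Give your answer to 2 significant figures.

By conservation of mechanical energy, mgh = ½mv²
The mass cancels from both sides.
v = √(2gh) = √(2 × 9.81 × 41) = √804.42 = 28.36 m/s

v = 28 m/s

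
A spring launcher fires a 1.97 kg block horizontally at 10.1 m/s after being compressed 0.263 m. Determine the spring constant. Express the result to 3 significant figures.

k = 2910 N/m

Energy stored in the spring equals the launch KE: ½kx² = ½mv²
k = mv²/x² = (1.97)(10.1)²/(0.263)² = 2905 N/m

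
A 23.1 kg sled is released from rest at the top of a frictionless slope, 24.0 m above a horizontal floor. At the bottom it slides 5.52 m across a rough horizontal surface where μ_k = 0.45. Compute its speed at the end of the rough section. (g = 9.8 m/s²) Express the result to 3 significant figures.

Applying the work–energy principle:
mgh = ½mv² + μ_k m g d
W_f = μ_k mg d = (0.45)(23.1)(9.8)(5.52) = 562.3 J
½mv² = mgh − W_f = 5433.1 − 562.3 = 4870.8 J
v = √(2 × 4870.8/23.1) = 20.54 m/s

v = 20.5 m/s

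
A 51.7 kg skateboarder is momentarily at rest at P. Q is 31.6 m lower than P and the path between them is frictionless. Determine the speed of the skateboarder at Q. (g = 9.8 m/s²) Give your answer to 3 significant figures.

Mechanical energy is conserved (no friction): mgh = ½mv²
v = √(2gh) = √(2 × 9.8 × 31.6) = √619.36 = 24.89 m/s

v = 24.9 m/s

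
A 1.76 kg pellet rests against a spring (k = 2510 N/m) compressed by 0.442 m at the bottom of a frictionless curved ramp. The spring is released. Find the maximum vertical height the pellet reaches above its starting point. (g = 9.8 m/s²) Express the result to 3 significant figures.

Energy conservation from release to the highest point: ½kx² = mgh
h = kx²/(2mg) = (2510)(0.442)²/(2 × 1.76 × 9.8) = 14.22 m

h = 14.2 m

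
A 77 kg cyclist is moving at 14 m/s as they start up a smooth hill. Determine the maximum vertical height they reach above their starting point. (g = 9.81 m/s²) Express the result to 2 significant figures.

By energy conservation, ½mv² = mgh
h = v²/(2g) = 14²/(2 × 9.81) = 9.990 m

h = 10 m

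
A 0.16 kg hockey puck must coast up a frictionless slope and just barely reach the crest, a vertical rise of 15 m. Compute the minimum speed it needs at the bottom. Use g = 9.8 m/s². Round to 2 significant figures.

v = 17 m/s

At the top it is momentarily at rest, so all KE converts to PE: ½mv² = mgh
v = √(2gh) = √(2 × 9.8 × 15) = 17.15 m/s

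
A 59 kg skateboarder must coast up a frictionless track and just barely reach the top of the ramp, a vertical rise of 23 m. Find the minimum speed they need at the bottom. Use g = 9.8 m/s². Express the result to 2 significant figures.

At the top they are momentarily at rest, so all KE converts to PE: ½mv² = mgh
v = √(2gh) = √(2 × 9.8 × 23) = 21.23 m/s

v = 21 m/s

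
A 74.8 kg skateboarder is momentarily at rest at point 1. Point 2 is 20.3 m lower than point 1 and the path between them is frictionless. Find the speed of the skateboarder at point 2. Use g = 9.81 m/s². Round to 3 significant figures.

v = 20.0 m/s

Energy conservation between the two points: mgh = ½mv²
v = √(2gh) = √(2 × 9.81 × 20.3) = √398.29 = 19.96 m/s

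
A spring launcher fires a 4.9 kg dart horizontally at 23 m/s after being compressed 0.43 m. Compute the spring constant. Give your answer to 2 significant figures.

k = 14000 N/m

Energy stored in the spring equals the launch KE: ½kx² = ½mv²
k = mv²/x² = (4.9)(23)²/(0.43)² = 14019 N/m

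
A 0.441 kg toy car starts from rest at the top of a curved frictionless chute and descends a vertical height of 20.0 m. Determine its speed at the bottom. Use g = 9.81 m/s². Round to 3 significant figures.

By conservation of mechanical energy, mgh = ½mv²
v = √(2gh) = √(2 × 9.81 × 20.0) = √392.40 = 19.81 m/s

v = 19.8 m/s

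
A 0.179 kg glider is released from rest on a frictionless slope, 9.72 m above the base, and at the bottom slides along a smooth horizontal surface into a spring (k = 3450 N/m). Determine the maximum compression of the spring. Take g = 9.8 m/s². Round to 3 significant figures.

Energy conservation (no friction) from release to max compression: mgh = ½kx²
x = √(2mgh/k) = √(2 × 0.179 × 9.8 × 9.72 / 3450) = 0.09942 m

x = 0.0994 m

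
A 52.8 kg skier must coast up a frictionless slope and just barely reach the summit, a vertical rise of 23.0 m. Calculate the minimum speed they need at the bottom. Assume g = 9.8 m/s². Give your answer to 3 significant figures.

At the top they are momentarily at rest, so all KE converts to PE: ½mv² = mgh
v = √(2gh) = √(2 × 9.8 × 23.0) = 21.23 m/s

v = 21.2 m/s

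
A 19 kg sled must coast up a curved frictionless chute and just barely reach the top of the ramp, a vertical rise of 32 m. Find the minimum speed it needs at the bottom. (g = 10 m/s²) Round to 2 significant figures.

At the top it is momentarily at rest, so all KE converts to PE: ½mv² = mgh
v = √(2gh) = √(2 × 10 × 32) = 25.30 m/s

v = 25 m/s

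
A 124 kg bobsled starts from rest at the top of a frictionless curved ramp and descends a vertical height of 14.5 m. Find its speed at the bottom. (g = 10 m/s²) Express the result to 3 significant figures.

v = 17.0 m/s

Mechanical energy is conserved (no friction): mgh = ½mv²
v = √(2gh) = √(2 × 10 × 14.5) = √290.00 = 17.03 m/s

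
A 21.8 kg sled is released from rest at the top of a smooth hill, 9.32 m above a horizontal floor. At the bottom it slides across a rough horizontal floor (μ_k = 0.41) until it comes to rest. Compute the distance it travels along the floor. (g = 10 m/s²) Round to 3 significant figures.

d = 22.7 m

Energy at the top = energy at the end + work done against friction:
At rest all PE has been dissipated by friction: mgh = μ_k m g d
d = h/μ_k = 9.32/0.41 = 22.73 m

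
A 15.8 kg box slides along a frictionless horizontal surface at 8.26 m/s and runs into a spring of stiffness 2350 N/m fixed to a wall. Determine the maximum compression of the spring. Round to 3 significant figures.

All KE is stored as spring PE at maximum compression: ½mv² = ½kx²
x = v√(m/k) = 8.26 × √(15.8/2350) = 0.6773 m

x = 0.677 m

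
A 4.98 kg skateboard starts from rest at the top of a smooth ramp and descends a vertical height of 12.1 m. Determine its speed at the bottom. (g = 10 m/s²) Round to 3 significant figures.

Energy conservation between the two points: mgh = ½mv²
The mass cancels from both sides.
v = √(2gh) = √(2 × 10 × 12.1) = √242.00 = 15.56 m/s

v = 15.6 m/s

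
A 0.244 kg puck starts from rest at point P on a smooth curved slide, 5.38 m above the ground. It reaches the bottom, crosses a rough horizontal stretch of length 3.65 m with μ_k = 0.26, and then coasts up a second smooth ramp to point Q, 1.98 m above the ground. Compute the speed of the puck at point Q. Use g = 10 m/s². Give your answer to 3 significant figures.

Energy at P: mgh₁ = (0.244)(10)(5.38) = 13.127 J
Friction loss: W_f = μ_k mg d = 2.316 J
At Q: ½mv² + mgh₂ = mgh₁ − W_f
½mv² = 13.127 − 2.316 − 4.8312 = 5.9804 J
v = √(2 × 5.9804/0.244) = 7.001 m/s

v = 7.00 m/s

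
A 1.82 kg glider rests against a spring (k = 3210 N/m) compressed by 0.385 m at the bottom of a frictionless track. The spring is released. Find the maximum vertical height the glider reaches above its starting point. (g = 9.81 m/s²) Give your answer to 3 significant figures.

Energy conservation from release to the highest point: ½kx² = mgh
h = kx²/(2mg) = (3210)(0.385)²/(2 × 1.82 × 9.81) = 13.32 m

h = 13.3 m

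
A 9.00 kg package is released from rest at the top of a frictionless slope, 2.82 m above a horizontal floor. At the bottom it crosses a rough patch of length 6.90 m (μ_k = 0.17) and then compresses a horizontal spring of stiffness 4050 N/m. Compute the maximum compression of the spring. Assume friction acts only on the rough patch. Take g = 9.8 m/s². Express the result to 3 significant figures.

Initial energy: E₁ = mgh = (9.00)(9.8)(2.82) = 248.72 J
Friction removes W_f = μ_k mg d = (0.17)(9.00)(9.8)(6.90) = 103.5 J
Energy reaching the spring: E = 248.72 − 103.5 = 145.27 J
At max compression ½kx² = E ⇒ x = √(2E/k) = √(2 × 145.27/4050) = 0.2678 m

x = 0.268 m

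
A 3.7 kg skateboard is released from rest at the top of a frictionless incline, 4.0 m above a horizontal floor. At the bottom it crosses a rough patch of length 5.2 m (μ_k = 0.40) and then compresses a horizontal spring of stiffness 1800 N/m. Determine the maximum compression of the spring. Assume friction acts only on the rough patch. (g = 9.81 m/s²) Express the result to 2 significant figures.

Initial energy: E₁ = mgh = (3.7)(9.81)(4.0) = 145.19 J
Friction removes W_f = μ_k mg d = (0.40)(3.7)(9.81)(5.2) = 75.50 J
Energy reaching the spring: E = 145.19 − 75.50 = 69.690 J
At max compression ½kx² = E ⇒ x = √(2E/k) = √(2 × 69.690/1800) = 0.2783 m

x = 0.28 m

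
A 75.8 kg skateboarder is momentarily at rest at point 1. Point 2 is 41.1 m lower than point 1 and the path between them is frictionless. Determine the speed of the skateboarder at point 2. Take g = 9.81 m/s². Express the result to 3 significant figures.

By conservation of mechanical energy, mgh = ½mv²
v = √(2gh) = √(2 × 9.81 × 41.1) = √806.38 = 28.40 m/s

v = 28.4 m/s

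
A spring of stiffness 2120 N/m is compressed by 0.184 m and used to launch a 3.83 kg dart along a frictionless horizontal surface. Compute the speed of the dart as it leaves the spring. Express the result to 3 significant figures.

v = 4.33 m/s

The dart leaves the spring when the spring is at natural length, so ½kx² = ½mv²
v = x√(k/m) = 0.184 × √(2120/3.83) = 4.329 m/s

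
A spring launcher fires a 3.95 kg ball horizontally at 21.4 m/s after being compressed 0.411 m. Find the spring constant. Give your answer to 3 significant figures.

k = 10700 N/m

Energy stored in the spring equals the launch KE: ½kx² = ½mv²
k = mv²/x² = (3.95)(21.4)²/(0.411)² = 10709 N/m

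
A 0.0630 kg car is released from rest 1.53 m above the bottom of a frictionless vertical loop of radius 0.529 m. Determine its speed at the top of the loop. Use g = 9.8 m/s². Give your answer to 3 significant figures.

Energy conservation: mgh = ½mv_top² + mg(2r)
v_top² = 2g(h − 2r) = 2(9.8)(1.53 − 1.058) = 9.251
v_top = 3.042 m/s

v = 3.04 m/s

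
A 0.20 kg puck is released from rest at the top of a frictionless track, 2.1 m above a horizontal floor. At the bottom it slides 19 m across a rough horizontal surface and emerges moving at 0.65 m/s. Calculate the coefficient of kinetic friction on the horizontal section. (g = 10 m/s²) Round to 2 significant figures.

μ_k = 0.11

Applying the work–energy principle:
mgh = ½mv² + μ_k m g d
mgh = 4.2000 J; ½mv² = 0.042250 J
W_f = 4.2000 − 0.042250 = 4.158 J
μ_k = W_f/(mg·d) = 4.158/(2.000 × 19) = 0.1094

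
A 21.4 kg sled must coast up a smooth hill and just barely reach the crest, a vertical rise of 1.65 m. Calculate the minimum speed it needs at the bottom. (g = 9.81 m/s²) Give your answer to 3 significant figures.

At the top it is momentarily at rest, so all KE converts to PE: ½mv² = mgh
v = √(2gh) = √(2 × 9.81 × 1.65) = 5.690 m/s

v = 5.69 m/s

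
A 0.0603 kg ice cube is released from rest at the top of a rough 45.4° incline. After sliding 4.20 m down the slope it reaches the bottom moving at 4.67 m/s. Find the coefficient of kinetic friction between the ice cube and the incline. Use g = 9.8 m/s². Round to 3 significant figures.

μ_k = 0.637

The energy dissipated by friction is the PE lost minus the KE gained:
mgL sinθ = 1.7672 J; ½mv² = 0.65754 J
W_f = 1.7672 − 0.65754 = 1.110 J
μ_k = W_f/(mg cosθ · L) = 1.110/(0.4149 × 4.20) = 0.6368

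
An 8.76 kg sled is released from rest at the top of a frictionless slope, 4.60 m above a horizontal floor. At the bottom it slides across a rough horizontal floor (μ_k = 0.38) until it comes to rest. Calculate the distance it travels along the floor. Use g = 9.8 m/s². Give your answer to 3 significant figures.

d = 12.1 m

Applying the work–energy principle:
At rest all PE has been dissipated by friction: mgh = μ_k m g d
d = h/μ_k = 4.60/0.38 = 12.11 m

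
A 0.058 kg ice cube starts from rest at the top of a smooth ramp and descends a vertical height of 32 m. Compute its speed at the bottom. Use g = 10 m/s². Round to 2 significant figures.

v = 25 m/s

By conservation of mechanical energy, mgh = ½mv²
v = √(2gh) = √(2 × 10 × 32) = √640.00 = 25.30 m/s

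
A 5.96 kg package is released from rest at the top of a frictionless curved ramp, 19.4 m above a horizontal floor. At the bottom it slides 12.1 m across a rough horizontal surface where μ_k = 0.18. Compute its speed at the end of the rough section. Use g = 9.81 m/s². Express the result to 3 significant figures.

Energy bookkeeping (friction removes W_f = μ_k N d):
mgh = ½mv² + μ_k m g d
W_f = μ_k mg d = (0.18)(5.96)(9.81)(12.1) = 127.3 J
½mv² = mgh − W_f = 1134.3 − 127.3 = 1006.9 J
v = √(2 × 1006.9/5.96) = 18.38 m/s

v = 18.4 m/s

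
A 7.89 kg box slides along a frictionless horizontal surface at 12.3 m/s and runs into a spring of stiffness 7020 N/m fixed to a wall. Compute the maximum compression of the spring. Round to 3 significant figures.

x = 0.412 m

At max compression the box is momentarily at rest: ½mv² = ½kx²
x = v√(m/k) = 12.3 × √(7.89/7020) = 0.4124 m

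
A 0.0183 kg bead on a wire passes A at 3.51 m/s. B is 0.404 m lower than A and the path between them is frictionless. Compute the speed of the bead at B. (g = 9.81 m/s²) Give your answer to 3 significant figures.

v = 4.50 m/s

Energy conservation between the two points: ½mv₀² + mgh = ½mv²
v² = v₀² + 2gh = (3.51)² + 2(9.81)(0.404) = 20.247
v = √20.247 = 4.500 m/s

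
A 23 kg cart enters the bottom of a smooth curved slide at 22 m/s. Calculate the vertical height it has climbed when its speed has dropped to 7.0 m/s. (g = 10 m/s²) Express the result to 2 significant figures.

Conservation of energy: ½mv₁² = ½mv₂² + mgh
h = (v₁² − v₂²)/(2g) = (22² − 7.0²)/(2 × 10) = 21.75 m

h = 22 m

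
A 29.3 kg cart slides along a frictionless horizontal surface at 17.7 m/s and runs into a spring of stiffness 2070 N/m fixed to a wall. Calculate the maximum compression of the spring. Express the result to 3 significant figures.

x = 2.11 m

At max compression the cart is momentarily at rest: ½mv² = ½kx²
x = v√(m/k) = 17.7 × √(29.3/2070) = 2.106 m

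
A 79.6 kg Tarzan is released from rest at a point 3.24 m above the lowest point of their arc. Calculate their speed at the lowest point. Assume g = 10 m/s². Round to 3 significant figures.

Equating total energy at the two states: mgh = ½mv²
The mass cancels from both sides.
v = √(2gh) = √(2 × 10 × 3.24) = √64.800 = 8.050 m/s

v = 8.05 m/s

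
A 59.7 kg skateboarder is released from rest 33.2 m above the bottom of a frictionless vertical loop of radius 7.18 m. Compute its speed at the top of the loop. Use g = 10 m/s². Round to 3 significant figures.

v = 19.4 m/s

Energy conservation: mgh = ½mv_top² + mg(2r)
v_top² = 2g(h − 2r) = 2(10)(33.2 − 14.36) = 376.8
v_top = 19.41 m/s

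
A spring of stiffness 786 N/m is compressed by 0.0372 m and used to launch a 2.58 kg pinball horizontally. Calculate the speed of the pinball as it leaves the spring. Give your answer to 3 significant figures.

v = 0.649 m/s

The pinball leaves the spring when the spring is at natural length, so ½kx² = ½mv²
v = x√(k/m) = 0.0372 × √(786/2.58) = 0.6493 m/s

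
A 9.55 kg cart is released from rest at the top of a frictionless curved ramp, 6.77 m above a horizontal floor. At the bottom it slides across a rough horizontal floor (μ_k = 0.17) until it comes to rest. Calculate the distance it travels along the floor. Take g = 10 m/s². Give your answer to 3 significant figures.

d = 39.8 m

Energy bookkeeping (friction removes W_f = μ_k N d):
At rest all PE has been dissipated by friction: mgh = μ_k m g d
d = h/μ_k = 6.77/0.17 = 39.82 m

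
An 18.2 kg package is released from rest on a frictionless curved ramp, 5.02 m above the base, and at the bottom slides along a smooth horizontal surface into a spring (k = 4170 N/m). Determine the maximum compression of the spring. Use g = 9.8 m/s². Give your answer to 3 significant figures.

Gravitational PE at the top equals spring PE at max compression: mgh = ½kx²
x = √(2mgh/k) = √(2 × 18.2 × 9.8 × 5.02 / 4170) = 0.6553 m

x = 0.655 m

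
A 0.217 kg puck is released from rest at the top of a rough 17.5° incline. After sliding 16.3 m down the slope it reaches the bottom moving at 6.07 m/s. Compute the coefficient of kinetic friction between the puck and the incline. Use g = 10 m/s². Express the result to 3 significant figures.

mgh = ½mv² + μ_k (mg cosθ) L, with h = L sinθ
mgL sinθ = 10.636 J; ½mv² = 3.9977 J
W_f = 10.636 − 3.9977 = 6.639 J
μ_k = W_f/(mg cosθ · L) = 6.639/(2.070 × 16.3) = 0.1968

μ_k = 0.197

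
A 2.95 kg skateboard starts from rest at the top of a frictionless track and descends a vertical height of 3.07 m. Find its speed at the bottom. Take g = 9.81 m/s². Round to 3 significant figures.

v = 7.76 m/s

Equating total energy at the two states: mgh = ½mv²
The mass cancels from both sides.
v = √(2gh) = √(2 × 9.81 × 3.07) = √60.233 = 7.761 m/s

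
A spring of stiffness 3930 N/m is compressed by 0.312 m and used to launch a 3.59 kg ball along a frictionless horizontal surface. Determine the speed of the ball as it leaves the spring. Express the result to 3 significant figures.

v = 10.3 m/s

Spring PE converts entirely to kinetic energy: ½kx² = ½mv²
v = x√(k/m) = 0.312 × √(3930/3.59) = 10.32 m/s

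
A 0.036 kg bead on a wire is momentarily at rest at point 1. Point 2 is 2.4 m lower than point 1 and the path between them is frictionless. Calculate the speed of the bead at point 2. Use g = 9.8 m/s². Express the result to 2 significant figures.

v = 6.9 m/s

Equating total energy at the two states: mgh = ½mv²
v = √(2gh) = √(2 × 9.8 × 2.4) = √47.040 = 6.859 m/s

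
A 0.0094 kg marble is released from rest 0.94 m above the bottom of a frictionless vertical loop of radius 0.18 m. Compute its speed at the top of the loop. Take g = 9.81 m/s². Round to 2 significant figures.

Energy conservation: mgh = ½mv_top² + mg(2r)
v_top² = 2g(h − 2r) = 2(9.81)(0.94 − 0.3600) = 11.38
v_top = 3.373 m/s

v = 3.4 m/s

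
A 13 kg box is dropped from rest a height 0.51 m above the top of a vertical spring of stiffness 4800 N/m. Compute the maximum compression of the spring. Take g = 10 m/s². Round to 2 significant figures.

Take the reference level at the top of the uncompressed spring. At max compression the box has fallen H + x and is momentarily at rest:
mg(H + x) = ½kx²
½(4800)x² − (13)(10)x − (13)(10)(0.51) = 0
2400x² − 130.0x − 66.30 = 0
x = [130.0 + √(16900 + 636480)]/(2 × 2400) = 0.1955 m

x = 0.20 m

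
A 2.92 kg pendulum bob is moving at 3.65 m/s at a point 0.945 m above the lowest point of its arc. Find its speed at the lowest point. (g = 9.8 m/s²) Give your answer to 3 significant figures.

Energy conservation between the two points: ½mv₀² + mgh = ½mv²
v² = v₀² + 2gh = (3.65)² + 2(9.8)(0.945) = 31.845
v = √31.845 = 5.643 m/s

v = 5.64 m/s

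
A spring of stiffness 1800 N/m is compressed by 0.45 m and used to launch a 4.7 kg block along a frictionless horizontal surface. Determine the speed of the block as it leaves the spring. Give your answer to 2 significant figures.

v = 8.8 m/s

The block leaves the spring when the spring is at natural length, so ½kx² = ½mv²
v = x√(k/m) = 0.45 × √(1800/4.7) = 8.806 m/s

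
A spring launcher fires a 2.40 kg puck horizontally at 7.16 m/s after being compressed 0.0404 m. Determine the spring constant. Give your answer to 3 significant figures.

½kx² = ½mv²
k = mv²/x² = (2.40)(7.16)²/(0.0404)² = 75383 N/m

k = 75400 N/m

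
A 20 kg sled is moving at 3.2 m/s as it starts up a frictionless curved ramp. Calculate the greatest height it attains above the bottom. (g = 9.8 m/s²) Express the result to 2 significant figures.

By energy conservation, ½mv² = mgh
h = v²/(2g) = 3.2²/(2 × 9.8) = 0.5224 m

h = 0.52 m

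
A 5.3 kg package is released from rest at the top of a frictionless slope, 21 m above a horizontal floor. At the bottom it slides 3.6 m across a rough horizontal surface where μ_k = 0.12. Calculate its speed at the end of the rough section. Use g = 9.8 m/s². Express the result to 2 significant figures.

v = 20 m/s

Energy at the top = energy at the end + work done against friction:
mgh = ½mv² + μ_k m g d
W_f = μ_k mg d = (0.12)(5.3)(9.8)(3.6) = 22.44 J
½mv² = mgh − W_f = 1090.7 − 22.44 = 1068.3 J
v = √(2 × 1068.3/5.3) = 20.08 m/s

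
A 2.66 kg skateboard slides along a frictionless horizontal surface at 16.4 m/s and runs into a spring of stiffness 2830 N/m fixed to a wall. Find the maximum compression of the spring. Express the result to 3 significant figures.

Conservation of energy between contact and max compression: ½mv² = ½kx²
x = v√(m/k) = 16.4 × √(2.66/2830) = 0.5028 m

x = 0.503 m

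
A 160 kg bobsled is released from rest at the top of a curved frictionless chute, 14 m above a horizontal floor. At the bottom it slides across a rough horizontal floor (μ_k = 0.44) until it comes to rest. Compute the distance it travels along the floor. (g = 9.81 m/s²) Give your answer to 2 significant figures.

Applying the work–energy principle:
At rest all PE has been dissipated by friction: mgh = μ_k m g d
d = h/μ_k = 14/0.44 = 31.82 m

d = 32 m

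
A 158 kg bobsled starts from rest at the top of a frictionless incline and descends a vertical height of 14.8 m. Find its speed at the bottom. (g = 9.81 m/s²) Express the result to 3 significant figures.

v = 17.0 m/s

By conservation of mechanical energy, mgh = ½mv²
v = √(2gh) = √(2 × 9.81 × 14.8) = √290.38 = 17.04 m/s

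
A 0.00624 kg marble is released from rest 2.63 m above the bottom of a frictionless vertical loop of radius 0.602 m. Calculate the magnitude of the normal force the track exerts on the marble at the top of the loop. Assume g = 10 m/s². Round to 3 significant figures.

N = 0.233 N

Energy from release to top (height 2r): mgh = ½mv_top² + mg(2r)
v_top² = 2g(h − 2r) = 2(10)(2.63 − 1.204) = 28.520 m²/s²
At the top, both N and weight point toward the centre: N + mg = mv_top²/r
N = m(v_top²/r − g) = 0.00624(28.520/0.602 − 10) = 0.2332 N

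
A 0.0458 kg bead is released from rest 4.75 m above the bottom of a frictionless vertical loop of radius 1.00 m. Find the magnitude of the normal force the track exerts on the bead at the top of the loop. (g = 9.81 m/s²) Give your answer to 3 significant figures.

Energy from release to top (height 2r): mgh = ½mv_top² + mg(2r)
v_top² = 2g(h − 2r) = 2(9.81)(4.75 − 2.000) = 53.955 m²/s²
At the top, both N and weight point toward the centre: N + mg = mv_top²/r
N = m(v_top²/r − g) = 0.0458(53.955/1.00 − 9.81) = 2.022 N

N = 2.02 N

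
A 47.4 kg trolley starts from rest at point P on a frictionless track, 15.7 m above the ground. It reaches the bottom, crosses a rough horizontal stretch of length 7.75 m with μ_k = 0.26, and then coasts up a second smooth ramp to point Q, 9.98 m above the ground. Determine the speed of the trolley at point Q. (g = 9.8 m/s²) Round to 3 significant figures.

Energy at P: mgh₁ = (47.4)(9.8)(15.7) = 7293.0 J
Friction loss: W_f = μ_k mg d = 936.0 J
At Q: ½mv² + mgh₂ = mgh₁ − W_f
½mv² = 7293.0 − 936.0 − 4635.9 = 1721.0 J
v = √(2 × 1721.0/47.4) = 8.522 m/s

v = 8.52 m/s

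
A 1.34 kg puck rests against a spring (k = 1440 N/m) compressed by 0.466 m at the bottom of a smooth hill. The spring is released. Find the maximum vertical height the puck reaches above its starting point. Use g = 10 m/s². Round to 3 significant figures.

h = 11.7 m

At maximum height the puck is at rest, so ½kx² = mgh
h = kx²/(2mg) = (1440)(0.466)²/(2 × 1.34 × 10) = 11.67 m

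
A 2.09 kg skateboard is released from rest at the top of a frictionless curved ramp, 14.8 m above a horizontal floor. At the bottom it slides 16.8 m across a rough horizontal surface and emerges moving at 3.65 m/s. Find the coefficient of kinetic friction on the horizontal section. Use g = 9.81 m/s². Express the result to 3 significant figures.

Energy bookkeeping (friction removes W_f = μ_k N d):
mgh = ½mv² + μ_k m g d
mgh = 303.44 J; ½mv² = 13.922 J
W_f = 303.44 − 13.922 = 289.5 J
μ_k = W_f/(mg·d) = 289.5/(20.50 × 16.8) = 0.8405

μ_k = 0.841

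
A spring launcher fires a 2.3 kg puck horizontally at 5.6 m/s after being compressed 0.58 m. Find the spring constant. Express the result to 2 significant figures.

k = 210 N/m

Spring PE at full compression equals KE at release: ½kx² = ½mv²
k = mv²/x² = (2.3)(5.6)²/(0.58)² = 214.4 N/m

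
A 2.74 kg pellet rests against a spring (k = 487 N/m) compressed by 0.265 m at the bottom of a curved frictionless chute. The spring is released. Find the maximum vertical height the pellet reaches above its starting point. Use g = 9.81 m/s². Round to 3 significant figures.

Energy conservation from release to the highest point: ½kx² = mgh
h = kx²/(2mg) = (487)(0.265)²/(2 × 2.74 × 9.81) = 0.6362 m

h = 0.636 m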